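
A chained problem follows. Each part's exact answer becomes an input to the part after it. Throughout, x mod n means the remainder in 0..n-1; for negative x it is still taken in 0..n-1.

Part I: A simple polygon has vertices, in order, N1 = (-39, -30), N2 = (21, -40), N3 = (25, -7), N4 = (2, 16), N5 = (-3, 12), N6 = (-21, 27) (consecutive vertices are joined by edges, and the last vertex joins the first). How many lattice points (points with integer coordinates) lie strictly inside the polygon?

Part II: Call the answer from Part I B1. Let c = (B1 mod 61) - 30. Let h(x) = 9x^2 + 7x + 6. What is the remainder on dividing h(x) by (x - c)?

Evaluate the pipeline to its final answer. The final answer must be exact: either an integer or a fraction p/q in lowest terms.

3388

Part I: cross terms: (-39*-40 - 21*-30)=2190, (21*-7 - 25*-40)=853, (25*16 - 2*-7)=414, (2*12 - -3*16)=72, (-3*27 - -21*12)=171, (-21*-30 - -39*27)=1683; twice the area = |5383| = 5383; area = 5383/2; boundary points = 10 + 1 + 23 + 1 + 3 + 3 = 41; strictly interior points = area - boundary/2 + 1 = 2672; answer 2672
Part II: B1 = 2672; c = 19; remainder = value at the root: 9*(19)^2 + 7*(19)^1 + 6 = (3249) + (133) + (6) = 3388; answer 3388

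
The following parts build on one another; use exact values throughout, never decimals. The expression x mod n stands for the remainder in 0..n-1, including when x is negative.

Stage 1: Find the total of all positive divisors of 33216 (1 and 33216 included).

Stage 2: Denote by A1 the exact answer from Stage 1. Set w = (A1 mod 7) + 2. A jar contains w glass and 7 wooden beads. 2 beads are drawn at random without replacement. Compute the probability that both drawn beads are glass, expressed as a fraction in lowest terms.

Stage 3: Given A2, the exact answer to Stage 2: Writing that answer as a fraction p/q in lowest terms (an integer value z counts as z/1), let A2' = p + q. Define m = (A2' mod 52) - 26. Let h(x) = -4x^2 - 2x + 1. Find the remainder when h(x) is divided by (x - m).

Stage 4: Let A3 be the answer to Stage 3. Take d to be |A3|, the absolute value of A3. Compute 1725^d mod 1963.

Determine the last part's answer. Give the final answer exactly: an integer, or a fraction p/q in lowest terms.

Stage 1: 33216 = 2^6 * 3 * 173; sigma = (1 + 2 + 4 + 8 + 16 + 32 + 64) * (1 + 3) * (1 + 173) = 127 * 4 * 174 = 88392; answer 88392
Stage 2: A1 = 88392; w = 5; total draws C(12,2) = 66; favorable C(5,2) = 10; P = 5/33; answer 5/33
Stage 3: A2 = 5/33; threaded value p + q = 38; m = 12; remainder = value at the root: -4*(12)^2 - 2*(12)^1 + 1 = (-576) + (-24) + (1) = -599; answer -599
Stage 4: A3 = -599; d = 599; squarings mod 1963: 1725^1=1725, 1725^2=1680, 1725^4=1569, 1725^8=159, 1725^16=1725, 1725^32=1680, 1725^64=1569, 1725^128=159, 1725^256=1725, 1725^512=1680; 1725^599 = 1725^1 * 1725^2 * 1725^4 * 1725^16 * 1725^64 * 1725^512 = 965 (mod 1963); answer 965

965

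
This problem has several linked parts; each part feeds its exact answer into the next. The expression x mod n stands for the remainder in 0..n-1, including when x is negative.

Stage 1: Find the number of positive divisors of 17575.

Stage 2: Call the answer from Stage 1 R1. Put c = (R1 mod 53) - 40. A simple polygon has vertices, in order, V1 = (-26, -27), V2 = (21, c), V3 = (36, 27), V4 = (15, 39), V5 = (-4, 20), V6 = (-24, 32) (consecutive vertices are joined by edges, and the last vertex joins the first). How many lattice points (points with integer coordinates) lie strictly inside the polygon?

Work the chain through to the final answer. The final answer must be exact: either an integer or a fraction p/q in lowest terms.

3063

Stage 1: 17575 = 5^2 * 19 * 37; number of divisors = (2+1) * (1+1) * (1+1) = 12; answer 12
Stage 2: R1 = 12; c = -28; cross terms: (-26*-28 - 21*-27)=1295, (21*27 - 36*-28)=1575, (36*39 - 15*27)=999, (15*20 - -4*39)=456, (-4*32 - -24*20)=352, (-24*-27 - -26*32)=1480; twice the area = |6157| = 6157; area = 6157/2; boundary points = 1 + 5 + 3 + 19 + 4 + 1 = 33; strictly interior points = area - boundary/2 + 1 = 3063; answer 3063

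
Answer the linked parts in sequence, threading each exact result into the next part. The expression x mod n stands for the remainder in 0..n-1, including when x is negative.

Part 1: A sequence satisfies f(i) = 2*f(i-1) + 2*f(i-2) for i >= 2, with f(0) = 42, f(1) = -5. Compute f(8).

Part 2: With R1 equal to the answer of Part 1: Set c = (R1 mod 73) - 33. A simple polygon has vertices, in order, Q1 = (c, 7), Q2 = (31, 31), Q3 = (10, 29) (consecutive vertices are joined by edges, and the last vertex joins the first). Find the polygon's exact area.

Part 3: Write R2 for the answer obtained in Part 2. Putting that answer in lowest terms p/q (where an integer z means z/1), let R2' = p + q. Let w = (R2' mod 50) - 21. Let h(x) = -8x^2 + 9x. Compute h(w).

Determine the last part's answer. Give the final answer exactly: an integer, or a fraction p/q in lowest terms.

-3674

Part 1: f(2) = 2*(-5) + 2*(42) = 74; iterating: f(2)=74, f(3)=138, f(4)=424, f(5)=1124, f(6)=3096, f(7)=8440, f(8)=23072; answer 23072
Part 2: R1 = 23072; c = -29; cross terms: (-29*31 - 31*7)=-1116, (31*29 - 10*31)=589, (10*7 - -29*29)=911; twice the area = |384| = 384; area = 192; answer 192
Part 3: R2 = 192; threaded value p + q = 193; w = 22; -8*(22)^2 + 9*(22)^1 = (-3872) + (198) = -3674; answer -3674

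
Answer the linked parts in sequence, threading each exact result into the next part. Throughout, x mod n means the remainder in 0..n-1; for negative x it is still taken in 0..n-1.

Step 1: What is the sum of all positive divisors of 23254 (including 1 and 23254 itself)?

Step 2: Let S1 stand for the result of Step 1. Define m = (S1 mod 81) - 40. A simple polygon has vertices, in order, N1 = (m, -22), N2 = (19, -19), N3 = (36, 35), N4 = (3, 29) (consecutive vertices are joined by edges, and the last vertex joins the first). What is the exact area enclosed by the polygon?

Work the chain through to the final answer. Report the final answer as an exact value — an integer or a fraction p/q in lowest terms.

Step 1: 23254 = 2 * 7 * 11 * 151; sigma = (1 + 2) * (1 + 7) * (1 + 11) * (1 + 151) = 3 * 8 * 12 * 152 = 43776; answer 43776
Step 2: S1 = 43776; m = -4; cross terms: (-4*-19 - 19*-22)=494, (19*35 - 36*-19)=1349, (36*29 - 3*35)=939, (3*-22 - -4*29)=50; twice the area = |2832| = 2832; area = 1416; answer 1416

1416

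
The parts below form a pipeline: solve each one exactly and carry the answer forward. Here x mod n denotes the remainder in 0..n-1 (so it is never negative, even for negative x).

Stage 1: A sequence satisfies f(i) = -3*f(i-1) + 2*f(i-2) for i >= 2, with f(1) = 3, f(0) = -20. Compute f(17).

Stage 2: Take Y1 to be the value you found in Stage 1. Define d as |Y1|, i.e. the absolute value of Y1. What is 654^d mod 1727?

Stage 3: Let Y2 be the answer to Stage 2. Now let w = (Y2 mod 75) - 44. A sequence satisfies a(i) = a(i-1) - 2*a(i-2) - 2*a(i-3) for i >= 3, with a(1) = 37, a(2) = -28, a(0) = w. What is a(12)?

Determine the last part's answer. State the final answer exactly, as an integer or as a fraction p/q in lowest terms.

7608

Stage 1: f(2) = -3*(3) + 2*(-20) = -49; iterating: f(2)=-49, f(3)=153, f(4)=-557, f(5)=1977, f(6)=-7045, f(7)=25089, f(8)=-89357, f(9)=318249, f(10)=-1133461, f(11)=4036881, f(12)=-14377565, f(13)=51206457, f(14)=-182374501, f(15)=649536417, f(16)=-2313358253, f(17)=8239147593; answer 8239147593
Stage 2: Y1 = 8239147593; d = 8239147593; squarings mod 1727: 654^1=654, 654^2=1147, 654^4=1362, 654^8=246, 654^16=71, 654^32=1587, 654^64=603, 654^128=939, 654^256=951, 654^512=1180, 654^1024=438, 654^2048=147, 654^4096=885, 654^8192=894, 654^16384=1362, 654^32768=246, 654^65536=71, 654^131072=1587, 654^262144=603, 654^524288=939, 654^1048576=951, 654^2097152=1180, 654^4194304=438, 654^8388608=147, 654^16777216=885, 654^33554432=894, 654^67108864=1362, 654^134217728=246, 654^268435456=71, 654^536870912=1587, 654^1073741824=603, 654^2147483648=939, 654^4294967296=951; 654^8239147593 = 654^1 * 654^8 * 654^64 * 654^512 * 654^2048 * 654^8192 * 654^16384 * 654^65536 * 654^131072 * 654^262144 * 654^1048576 * 654^16777216 * 654^33554432 * 654^134217728 * 654^536870912 * 654^1073741824 * 654^2147483648 * 654^4294967296 = 312 (mod 1727); answer 312
Stage 3: Y2 = 312; w = -32; a(3) = 1*(-28) - 2*(37) - 2*(-32) = -38; iterating: a(3)=-38, a(4)=-56, a(5)=76, a(6)=264, a(7)=224, a(8)=-456, a(9)=-1432, a(10)=-968, a(11)=2808, a(12)=7608; answer 7608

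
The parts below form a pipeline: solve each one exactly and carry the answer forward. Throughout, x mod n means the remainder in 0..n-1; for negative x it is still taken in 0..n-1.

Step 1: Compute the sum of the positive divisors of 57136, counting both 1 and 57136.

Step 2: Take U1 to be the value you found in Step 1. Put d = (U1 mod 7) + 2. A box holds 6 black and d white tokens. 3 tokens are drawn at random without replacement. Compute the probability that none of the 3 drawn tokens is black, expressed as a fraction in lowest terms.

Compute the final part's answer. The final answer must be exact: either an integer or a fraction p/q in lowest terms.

Step 1: 57136 = 2^4 * 3571; sigma = (1 + 2 + 4 + 8 + 16) * (1 + 3571) = 31 * 3572 = 110732; answer 110732
Step 2: U1 = 110732; d = 8; total draws C(14,3) = 364; favorable C(8,3) = 56; P = 2/13; answer 2/13

2/13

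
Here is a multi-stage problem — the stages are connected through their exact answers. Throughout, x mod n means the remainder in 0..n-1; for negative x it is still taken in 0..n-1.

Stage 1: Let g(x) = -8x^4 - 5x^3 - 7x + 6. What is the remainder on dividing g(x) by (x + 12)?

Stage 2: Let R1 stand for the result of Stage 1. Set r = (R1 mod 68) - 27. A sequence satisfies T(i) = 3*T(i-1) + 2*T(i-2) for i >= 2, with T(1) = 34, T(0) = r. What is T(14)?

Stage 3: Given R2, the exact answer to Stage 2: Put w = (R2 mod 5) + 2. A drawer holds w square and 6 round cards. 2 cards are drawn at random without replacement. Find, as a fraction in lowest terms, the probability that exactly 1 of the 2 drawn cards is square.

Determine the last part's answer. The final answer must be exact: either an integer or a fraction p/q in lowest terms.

Stage 1: remainder = value at the root: -8*(-12)^4 - 5*(-12)^3 - 7*(-12)^1 + 6 = (-165888) + (8640) + (84) + (6) = -157158; answer -157158
Stage 2: R1 = -157158; r = 31; T(2) = 3*(34) + 2*(31) = 164; iterating: T(2)=164, T(3)=560, T(4)=2008, T(5)=7144, T(6)=25448, T(7)=90632, T(8)=322792, T(9)=1149640, T(10)=4094504, T(11)=14582792, T(12)=51937384, T(13)=184977736, T(14)=658807976; answer 658807976
Stage 3: R2 = 658807976; w = 3; total draws C(9,2) = 36; favorable C(3,1)*C(6,1) = 18; P = 1/2; answer 1/2

1/2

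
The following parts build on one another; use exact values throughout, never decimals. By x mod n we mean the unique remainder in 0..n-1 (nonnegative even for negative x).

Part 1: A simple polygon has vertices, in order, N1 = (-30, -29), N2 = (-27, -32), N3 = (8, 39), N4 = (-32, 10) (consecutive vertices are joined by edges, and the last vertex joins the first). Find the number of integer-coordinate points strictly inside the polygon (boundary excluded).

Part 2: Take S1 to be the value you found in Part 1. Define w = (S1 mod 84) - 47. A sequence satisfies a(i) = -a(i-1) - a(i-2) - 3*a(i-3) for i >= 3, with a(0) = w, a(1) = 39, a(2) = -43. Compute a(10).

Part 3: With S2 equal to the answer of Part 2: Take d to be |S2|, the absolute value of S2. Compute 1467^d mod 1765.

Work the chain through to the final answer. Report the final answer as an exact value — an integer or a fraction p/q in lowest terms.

1173

Part 1: cross terms: (-30*-32 - -27*-29)=177, (-27*39 - 8*-32)=-797, (8*10 - -32*39)=1328, (-32*-29 - -30*10)=1228; twice the area = |1936| = 1936; area = 968; boundary points = 3 + 1 + 1 + 1 = 6; strictly interior points = area - boundary/2 + 1 = 966; answer 966
Part 2: S1 = 966; w = -5; a(3) = -1*(-43) - 1*(39) - 3*(-5) = 19; iterating: a(3)=19, a(4)=-93, a(5)=203, a(6)=-167, a(7)=243, a(8)=-685, a(9)=943, a(10)=-987; answer -987
Part 3: S2 = -987; d = 987; squarings mod 1765: 1467^1=1467, 1467^2=554, 1467^4=1571, 1467^8=571, 1467^16=1281, 1467^32=1276, 1467^64=846, 1467^128=891, 1467^256=1396, 1467^512=256; 1467^987 = 1467^1 * 1467^2 * 1467^8 * 1467^16 * 1467^64 * 1467^128 * 1467^256 * 1467^512 = 1173 (mod 1765); answer 1173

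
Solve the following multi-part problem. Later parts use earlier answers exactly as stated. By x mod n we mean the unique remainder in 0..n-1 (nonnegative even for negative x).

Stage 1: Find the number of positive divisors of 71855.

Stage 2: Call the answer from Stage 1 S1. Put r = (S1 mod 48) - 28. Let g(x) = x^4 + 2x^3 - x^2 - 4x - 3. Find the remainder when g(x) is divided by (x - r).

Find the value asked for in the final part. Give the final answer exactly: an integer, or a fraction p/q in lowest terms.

Stage 1: 71855 = 5 * 7 * 2053; number of divisors = (1+1) * (1+1) * (1+1) = 8; answer 8
Stage 2: S1 = 8; r = -20; remainder = value at the root: 1*(-20)^4 + 2*(-20)^3 - 1*(-20)^2 - 4*(-20)^1 - 3 = (160000) + (-16000) + (-400) + (80) + (-3) = 143677; answer 143677

143677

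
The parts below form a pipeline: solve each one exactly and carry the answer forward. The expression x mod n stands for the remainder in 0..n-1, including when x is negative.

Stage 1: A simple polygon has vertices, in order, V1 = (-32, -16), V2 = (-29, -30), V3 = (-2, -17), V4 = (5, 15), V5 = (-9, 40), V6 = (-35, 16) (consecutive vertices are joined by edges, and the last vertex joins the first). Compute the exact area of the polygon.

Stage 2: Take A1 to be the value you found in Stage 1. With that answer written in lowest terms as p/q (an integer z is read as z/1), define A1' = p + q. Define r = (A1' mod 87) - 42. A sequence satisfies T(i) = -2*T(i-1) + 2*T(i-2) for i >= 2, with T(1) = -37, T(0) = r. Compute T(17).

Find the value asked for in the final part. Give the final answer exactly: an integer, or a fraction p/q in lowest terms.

-503633152

Stage 1: cross terms: (-32*-30 - -29*-16)=496, (-29*-17 - -2*-30)=433, (-2*15 - 5*-17)=55, (5*40 - -9*15)=335, (-9*16 - -35*40)=1256, (-35*-16 - -32*16)=1072; twice the area = |3647| = 3647; area = 3647/2; answer 3647/2
Stage 2: A1 = 3647/2; threaded value p + q = 3649; r = 40; T(2) = -2*(-37) + 2*(40) = 154; iterating: T(2)=154, T(3)=-382, T(4)=1072, T(5)=-2908, T(6)=7960, T(7)=-21736, T(8)=59392, T(9)=-162256, T(10)=443296, T(11)=-1211104, T(12)=3308800, T(13)=-9039808, T(14)=24697216, T(15)=-67474048, T(16)=184342528, T(17)=-503633152; answer -503633152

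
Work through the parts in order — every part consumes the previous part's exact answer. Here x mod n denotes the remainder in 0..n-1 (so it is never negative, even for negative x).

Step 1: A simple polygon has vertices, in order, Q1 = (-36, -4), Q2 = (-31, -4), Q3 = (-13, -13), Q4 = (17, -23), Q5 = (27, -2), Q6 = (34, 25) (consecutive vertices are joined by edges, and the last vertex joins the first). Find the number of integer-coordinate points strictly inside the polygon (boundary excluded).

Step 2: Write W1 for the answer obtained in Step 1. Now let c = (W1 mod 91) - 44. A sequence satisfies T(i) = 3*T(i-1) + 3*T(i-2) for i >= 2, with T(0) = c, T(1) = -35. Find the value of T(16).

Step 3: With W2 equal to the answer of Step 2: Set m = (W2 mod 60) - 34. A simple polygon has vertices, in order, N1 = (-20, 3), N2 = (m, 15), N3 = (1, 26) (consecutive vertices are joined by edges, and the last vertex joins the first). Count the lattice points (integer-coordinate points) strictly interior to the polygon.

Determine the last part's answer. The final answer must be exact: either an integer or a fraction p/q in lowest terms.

Step 1: cross terms: (-36*-4 - -31*-4)=20, (-31*-13 - -13*-4)=351, (-13*-23 - 17*-13)=520, (17*-2 - 27*-23)=587, (27*25 - 34*-2)=743, (34*-4 - -36*25)=764; twice the area = |2985| = 2985; area = 2985/2; boundary points = 5 + 9 + 10 + 1 + 1 + 1 = 27; strictly interior points = area - boundary/2 + 1 = 1480; answer 1480
Step 2: W1 = 1480; c = -20; T(2) = 3*(-35) + 3*(-20) = -165; iterating: T(2)=-165, T(3)=-600, T(4)=-2295, T(5)=-8685, T(6)=-32940, T(7)=-124875, T(8)=-473445, T(9)=-1794960, T(10)=-6805215, T(11)=-25800525, T(12)=-97817220, T(13)=-370853235, T(14)=-1406011365, T(15)=-5330593800, T(16)=-20209815495; answer -20209815495
Step 3: W2 = -20209815495; m = 11; cross terms: (-20*15 - 11*3)=-333, (11*26 - 1*15)=271, (1*3 - -20*26)=523; twice the area = |461| = 461; area = 461/2; boundary points = 1 + 1 + 1 = 3; strictly interior points = area - boundary/2 + 1 = 230; answer 230

230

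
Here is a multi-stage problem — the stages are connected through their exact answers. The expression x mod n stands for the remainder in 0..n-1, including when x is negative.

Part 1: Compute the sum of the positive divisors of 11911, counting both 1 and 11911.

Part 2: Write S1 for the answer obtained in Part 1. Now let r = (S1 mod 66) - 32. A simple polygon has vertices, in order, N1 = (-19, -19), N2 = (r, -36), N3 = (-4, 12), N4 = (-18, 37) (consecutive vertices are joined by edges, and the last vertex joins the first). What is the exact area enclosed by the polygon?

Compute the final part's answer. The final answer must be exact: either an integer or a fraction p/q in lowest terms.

Part 1: 11911 = 43 * 277; sigma = (1 + 43) * (1 + 277) = 44 * 278 = 12232; answer 12232
Part 2: S1 = 12232; r = -10; cross terms: (-19*-36 - -10*-19)=494, (-10*12 - -4*-36)=-264, (-4*37 - -18*12)=68, (-18*-19 - -19*37)=1045; twice the area = |1343| = 1343; area = 1343/2; answer 1343/2

1343/2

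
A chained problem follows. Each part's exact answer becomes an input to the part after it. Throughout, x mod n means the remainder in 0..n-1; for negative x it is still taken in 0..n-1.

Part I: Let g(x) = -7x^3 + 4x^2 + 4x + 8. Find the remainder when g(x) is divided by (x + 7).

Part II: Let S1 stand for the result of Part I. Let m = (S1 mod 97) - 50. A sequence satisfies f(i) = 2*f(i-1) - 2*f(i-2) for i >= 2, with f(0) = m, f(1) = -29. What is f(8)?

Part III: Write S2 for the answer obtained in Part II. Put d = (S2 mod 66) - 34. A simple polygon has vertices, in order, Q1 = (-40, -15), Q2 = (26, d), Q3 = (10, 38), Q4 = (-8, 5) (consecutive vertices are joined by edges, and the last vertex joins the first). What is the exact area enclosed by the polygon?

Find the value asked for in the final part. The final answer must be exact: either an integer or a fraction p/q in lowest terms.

Part I: remainder = value at the root: -7*(-7)^3 + 4*(-7)^2 + 4*(-7)^1 + 8 = (2401) + (196) + (-28) + (8) = 2577; answer 2577
Part II: S1 = 2577; m = 5; f(2) = 2*(-29) - 2*(5) = -68; iterating: f(2)=-68, f(3)=-78, f(4)=-20, f(5)=116, f(6)=272, f(7)=312, f(8)=80; answer 80
Part III: S2 = 80; d = -20; cross terms: (-40*-20 - 26*-15)=1190, (26*38 - 10*-20)=1188, (10*5 - -8*38)=354, (-8*-15 - -40*5)=320; twice the area = |3052| = 3052; area = 1526; answer 1526

1526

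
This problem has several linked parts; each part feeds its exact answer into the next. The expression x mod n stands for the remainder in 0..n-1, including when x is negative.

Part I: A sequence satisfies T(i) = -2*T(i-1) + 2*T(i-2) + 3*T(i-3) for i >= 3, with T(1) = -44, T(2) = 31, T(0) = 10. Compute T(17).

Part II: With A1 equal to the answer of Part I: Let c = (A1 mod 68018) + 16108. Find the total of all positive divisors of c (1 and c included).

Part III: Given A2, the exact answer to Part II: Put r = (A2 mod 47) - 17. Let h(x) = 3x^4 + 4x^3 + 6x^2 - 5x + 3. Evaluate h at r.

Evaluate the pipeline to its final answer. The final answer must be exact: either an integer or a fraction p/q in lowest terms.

127333

Part I: T(3) = -2*(31) + 2*(-44) + 3*(10) = -120; iterating: T(3)=-120, T(4)=170, T(5)=-487, T(6)=954, T(7)=-2372, T(8)=5191, T(9)=-12264, T(10)=27794, T(11)=-64543, T(12)=147882, T(13)=-341468, T(14)=785071, T(15)=-1809432, T(16)=4164602, T(17)=-9592855; answer -9592855
Part II: A1 = -9592855; c = 81809; 81809 = 7 * 13 * 29 * 31; sigma = (1 + 7) * (1 + 13) * (1 + 29) * (1 + 31) = 8 * 14 * 30 * 32 = 107520; answer 107520
Part III: A2 = 107520; r = 14; 3*(14)^4 + 4*(14)^3 + 6*(14)^2 - 5*(14)^1 + 3 = (115248) + (10976) + (1176) + (-70) + (3) = 127333; answer 127333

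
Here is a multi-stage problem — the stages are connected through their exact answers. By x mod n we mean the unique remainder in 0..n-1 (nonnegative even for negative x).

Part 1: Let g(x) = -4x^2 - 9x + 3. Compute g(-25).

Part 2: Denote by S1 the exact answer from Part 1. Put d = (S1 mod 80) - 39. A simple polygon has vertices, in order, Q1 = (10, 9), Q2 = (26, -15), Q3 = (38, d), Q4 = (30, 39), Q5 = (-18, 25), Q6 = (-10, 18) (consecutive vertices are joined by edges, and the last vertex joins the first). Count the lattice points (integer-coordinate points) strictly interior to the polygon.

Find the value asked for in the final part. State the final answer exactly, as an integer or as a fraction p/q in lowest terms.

Part 1: -4*(-25)^2 - 9*(-25)^1 + 3 = (-2500) + (225) + (3) = -2272; answer -2272
Part 2: S1 = -2272; d = 9; cross terms: (10*-15 - 26*9)=-384, (26*9 - 38*-15)=804, (38*39 - 30*9)=1212, (30*25 - -18*39)=1452, (-18*18 - -10*25)=-74, (-10*9 - 10*18)=-270; twice the area = |2740| = 2740; area = 1370; boundary points = 8 + 12 + 2 + 2 + 1 + 1 = 26; strictly interior points = area - boundary/2 + 1 = 1358; answer 1358

1358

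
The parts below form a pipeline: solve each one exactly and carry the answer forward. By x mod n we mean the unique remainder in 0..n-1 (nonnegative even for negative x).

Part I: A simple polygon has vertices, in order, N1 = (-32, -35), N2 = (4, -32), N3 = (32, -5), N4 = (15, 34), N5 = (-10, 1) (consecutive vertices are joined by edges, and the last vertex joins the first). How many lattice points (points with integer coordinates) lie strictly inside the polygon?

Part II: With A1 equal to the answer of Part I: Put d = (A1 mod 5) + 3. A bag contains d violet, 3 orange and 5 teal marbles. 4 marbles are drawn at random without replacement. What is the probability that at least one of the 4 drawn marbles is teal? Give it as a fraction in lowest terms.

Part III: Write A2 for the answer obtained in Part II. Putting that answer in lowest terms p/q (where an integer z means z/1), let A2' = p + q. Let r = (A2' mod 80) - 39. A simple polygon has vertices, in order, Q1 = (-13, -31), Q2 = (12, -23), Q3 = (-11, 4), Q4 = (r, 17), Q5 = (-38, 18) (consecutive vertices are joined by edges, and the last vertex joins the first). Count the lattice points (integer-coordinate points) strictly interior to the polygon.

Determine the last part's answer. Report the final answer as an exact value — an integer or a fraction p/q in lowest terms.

Part I: cross terms: (-32*-32 - 4*-35)=1164, (4*-5 - 32*-32)=1004, (32*34 - 15*-5)=1163, (15*1 - -10*34)=355, (-10*-35 - -32*1)=382; twice the area = |4068| = 4068; area = 2034; boundary points = 3 + 1 + 1 + 1 + 2 = 8; strictly interior points = area - boundary/2 + 1 = 2031; answer 2031
Part II: A1 = 2031; d = 4; total draws C(12,4) = 495; complement C(7,4) = 35; favorable 495 - 35 = 460; P = 92/99; answer 92/99
Part III: A2 = 92/99; threaded value p + q = 191; r = -8; cross terms: (-13*-23 - 12*-31)=671, (12*4 - -11*-23)=-205, (-11*17 - -8*4)=-155, (-8*18 - -38*17)=502, (-38*-31 - -13*18)=1412; twice the area = |2225| = 2225; area = 2225/2; boundary points = 1 + 1 + 1 + 1 + 1 = 5; strictly interior points = area - boundary/2 + 1 = 1111; answer 1111

1111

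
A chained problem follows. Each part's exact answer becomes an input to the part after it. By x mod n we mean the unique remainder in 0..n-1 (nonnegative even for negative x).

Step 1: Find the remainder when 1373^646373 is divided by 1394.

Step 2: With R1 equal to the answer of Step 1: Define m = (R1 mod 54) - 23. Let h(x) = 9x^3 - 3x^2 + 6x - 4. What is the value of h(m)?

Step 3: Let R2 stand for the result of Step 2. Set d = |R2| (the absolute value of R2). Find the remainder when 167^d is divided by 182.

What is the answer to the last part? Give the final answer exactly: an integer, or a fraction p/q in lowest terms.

113

Step 1: squarings mod 1394: 1373^1=1373, 1373^2=441, 1373^4=715, 1373^8=1021, 1373^16=1123, 1373^32=953, 1373^64=715, 1373^128=1021, 1373^256=1123, 1373^512=953, 1373^1024=715, 1373^2048=1021, 1373^4096=1123, 1373^8192=953, 1373^16384=715, 1373^32768=1021, 1373^65536=1123, 1373^131072=953, 1373^262144=715, 1373^524288=1021; 1373^646373 = 1373^1 * 1373^4 * 1373^32 * 1373^64 * 1373^128 * 1373^1024 * 1373^2048 * 1373^4096 * 1373^16384 * 1373^32768 * 1373^65536 * 1373^524288 = 897 (mod 1394); answer 897
Step 2: R1 = 897; m = 10; 9*(10)^3 - 3*(10)^2 + 6*(10)^1 - 4 = (9000) + (-300) + (60) + (-4) = 8756; answer 8756
Step 3: R2 = 8756; d = 8756; squarings mod 182: 167^1=167, 167^2=43, 167^4=29, 167^8=113, 167^16=29, 167^32=113, 167^64=29, 167^128=113, 167^256=29, 167^512=113, 167^1024=29, 167^2048=113, 167^4096=29, 167^8192=113; 167^8756 = 167^4 * 167^16 * 167^32 * 167^512 * 167^8192 = 113 (mod 182); answer 113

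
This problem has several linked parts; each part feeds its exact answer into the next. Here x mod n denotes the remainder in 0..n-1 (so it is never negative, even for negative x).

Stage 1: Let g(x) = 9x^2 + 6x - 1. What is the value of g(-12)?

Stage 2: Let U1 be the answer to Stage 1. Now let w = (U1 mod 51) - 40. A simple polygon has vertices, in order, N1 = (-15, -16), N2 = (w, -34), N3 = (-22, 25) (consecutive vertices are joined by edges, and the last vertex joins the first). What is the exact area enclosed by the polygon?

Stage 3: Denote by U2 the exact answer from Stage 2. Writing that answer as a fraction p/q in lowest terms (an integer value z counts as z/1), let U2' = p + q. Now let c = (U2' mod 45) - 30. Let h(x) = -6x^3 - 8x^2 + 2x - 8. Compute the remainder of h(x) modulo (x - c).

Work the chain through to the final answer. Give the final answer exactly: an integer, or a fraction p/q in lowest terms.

139540

Stage 1: 9*(-12)^2 + 6*(-12)^1 - 1 = (1296) + (-72) + (-1) = 1223; answer 1223
Stage 2: U1 = 1223; w = 10; cross terms: (-15*-34 - 10*-16)=670, (10*25 - -22*-34)=-498, (-22*-16 - -15*25)=727; twice the area = |899| = 899; area = 899/2; answer 899/2
Stage 3: U2 = 899/2; threaded value p + q = 901; c = -29; remainder = value at the root: -6*(-29)^3 - 8*(-29)^2 + 2*(-29)^1 - 8 = (146334) + (-6728) + (-58) + (-8) = 139540; answer 139540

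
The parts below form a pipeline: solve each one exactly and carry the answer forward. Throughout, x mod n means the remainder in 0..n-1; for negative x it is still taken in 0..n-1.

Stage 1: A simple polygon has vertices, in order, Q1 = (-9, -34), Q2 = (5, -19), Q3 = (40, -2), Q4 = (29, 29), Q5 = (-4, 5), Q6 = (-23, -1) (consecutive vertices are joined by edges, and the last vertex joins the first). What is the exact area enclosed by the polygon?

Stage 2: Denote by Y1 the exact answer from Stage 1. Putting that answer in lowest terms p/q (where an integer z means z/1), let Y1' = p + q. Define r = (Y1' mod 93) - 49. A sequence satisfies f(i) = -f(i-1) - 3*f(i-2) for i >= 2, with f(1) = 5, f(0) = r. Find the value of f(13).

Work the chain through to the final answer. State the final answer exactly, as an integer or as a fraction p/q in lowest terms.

Stage 1: cross terms: (-9*-19 - 5*-34)=341, (5*-2 - 40*-19)=750, (40*29 - 29*-2)=1218, (29*5 - -4*29)=261, (-4*-1 - -23*5)=119, (-23*-34 - -9*-1)=773; twice the area = |3462| = 3462; area = 1731; answer 1731
Stage 2: Y1 = 1731; threaded value p + q = 1732; r = 9; f(2) = -1*(5) - 3*(9) = -32; iterating: f(2)=-32, f(3)=17, f(4)=79, f(5)=-130, f(6)=-107, f(7)=497, f(8)=-176, f(9)=-1315, f(10)=1843, f(11)=2102, f(12)=-7631, f(13)=1325; answer 1325

1325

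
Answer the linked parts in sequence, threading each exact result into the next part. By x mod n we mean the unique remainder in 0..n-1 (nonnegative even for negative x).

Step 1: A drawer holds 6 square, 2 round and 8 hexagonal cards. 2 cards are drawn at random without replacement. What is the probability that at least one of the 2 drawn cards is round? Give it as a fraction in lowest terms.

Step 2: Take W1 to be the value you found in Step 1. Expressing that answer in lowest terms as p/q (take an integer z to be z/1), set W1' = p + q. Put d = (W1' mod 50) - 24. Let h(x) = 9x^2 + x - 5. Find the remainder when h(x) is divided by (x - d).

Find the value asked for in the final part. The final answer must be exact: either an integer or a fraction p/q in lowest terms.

5645

Step 1: total draws C(16,2) = 120; complement C(14,2) = 91; favorable 120 - 91 = 29; P = 29/120; answer 29/120
Step 2: W1 = 29/120; threaded value p + q = 149; d = 25; remainder = value at the root: 9*(25)^2 + 1*(25)^1 - 5 = (5625) + (25) + (-5) = 5645; answer 5645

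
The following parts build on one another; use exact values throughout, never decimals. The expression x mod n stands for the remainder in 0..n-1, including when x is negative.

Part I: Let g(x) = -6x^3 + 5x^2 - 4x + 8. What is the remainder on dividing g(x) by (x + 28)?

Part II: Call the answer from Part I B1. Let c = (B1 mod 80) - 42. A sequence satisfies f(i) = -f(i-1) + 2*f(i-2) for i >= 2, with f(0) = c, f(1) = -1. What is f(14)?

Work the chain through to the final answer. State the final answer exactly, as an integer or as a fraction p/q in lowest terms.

169321

Part I: remainder = value at the root: -6*(-28)^3 + 5*(-28)^2 - 4*(-28)^1 + 8 = (131712) + (3920) + (112) + (8) = 135752; answer 135752
Part II: B1 = 135752; c = 30; f(2) = -1*(-1) + 2*(30) = 61; iterating: f(2)=61, f(3)=-63, f(4)=185, f(5)=-311, f(6)=681, f(7)=-1303, f(8)=2665, f(9)=-5271, f(10)=10601, f(11)=-21143, f(12)=42345, f(13)=-84631, f(14)=169321; answer 169321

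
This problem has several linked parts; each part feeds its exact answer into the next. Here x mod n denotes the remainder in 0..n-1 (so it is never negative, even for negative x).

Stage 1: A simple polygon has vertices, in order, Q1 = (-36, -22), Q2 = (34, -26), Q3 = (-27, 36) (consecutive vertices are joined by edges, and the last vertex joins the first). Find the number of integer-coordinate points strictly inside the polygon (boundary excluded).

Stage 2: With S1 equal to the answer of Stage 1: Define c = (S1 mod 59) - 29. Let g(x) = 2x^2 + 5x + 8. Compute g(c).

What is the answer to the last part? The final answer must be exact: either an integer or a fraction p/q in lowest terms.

356

Stage 1: cross terms: (-36*-26 - 34*-22)=1684, (34*36 - -27*-26)=522, (-27*-22 - -36*36)=1890; twice the area = |4096| = 4096; area = 2048; boundary points = 2 + 1 + 1 = 4; strictly interior points = area - boundary/2 + 1 = 2047; answer 2047
Stage 2: S1 = 2047; c = 12; 2*(12)^2 + 5*(12)^1 + 8 = (288) + (60) + (8) = 356; answer 356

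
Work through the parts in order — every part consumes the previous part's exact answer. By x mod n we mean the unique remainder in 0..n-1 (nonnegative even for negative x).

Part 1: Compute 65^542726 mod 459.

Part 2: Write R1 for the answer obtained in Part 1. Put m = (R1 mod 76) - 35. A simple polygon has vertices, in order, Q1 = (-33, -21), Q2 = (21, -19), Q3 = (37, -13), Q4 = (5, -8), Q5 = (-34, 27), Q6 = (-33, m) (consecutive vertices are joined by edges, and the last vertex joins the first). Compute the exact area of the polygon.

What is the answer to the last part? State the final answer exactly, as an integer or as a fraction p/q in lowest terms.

1350

Part 1: squarings mod 459: 65^1=65, 65^2=94, 65^4=115, 65^8=373, 65^16=52, 65^32=409, 65^64=205, 65^128=256, 65^256=358, 65^512=103, 65^1024=52, 65^2048=409, 65^4096=205, 65^8192=256, 65^16384=358, 65^32768=103, 65^65536=52, 65^131072=409, 65^262144=205, 65^524288=256; 65^542726 = 65^2 * 65^4 * 65^2048 * 65^16384 * 65^524288 = 49 (mod 459); answer 49
Part 2: R1 = 49; m = 14; cross terms: (-33*-19 - 21*-21)=1068, (21*-13 - 37*-19)=430, (37*-8 - 5*-13)=-231, (5*27 - -34*-8)=-137, (-34*14 - -33*27)=415, (-33*-21 - -33*14)=1155; twice the area = |2700| = 2700; area = 1350; answer 1350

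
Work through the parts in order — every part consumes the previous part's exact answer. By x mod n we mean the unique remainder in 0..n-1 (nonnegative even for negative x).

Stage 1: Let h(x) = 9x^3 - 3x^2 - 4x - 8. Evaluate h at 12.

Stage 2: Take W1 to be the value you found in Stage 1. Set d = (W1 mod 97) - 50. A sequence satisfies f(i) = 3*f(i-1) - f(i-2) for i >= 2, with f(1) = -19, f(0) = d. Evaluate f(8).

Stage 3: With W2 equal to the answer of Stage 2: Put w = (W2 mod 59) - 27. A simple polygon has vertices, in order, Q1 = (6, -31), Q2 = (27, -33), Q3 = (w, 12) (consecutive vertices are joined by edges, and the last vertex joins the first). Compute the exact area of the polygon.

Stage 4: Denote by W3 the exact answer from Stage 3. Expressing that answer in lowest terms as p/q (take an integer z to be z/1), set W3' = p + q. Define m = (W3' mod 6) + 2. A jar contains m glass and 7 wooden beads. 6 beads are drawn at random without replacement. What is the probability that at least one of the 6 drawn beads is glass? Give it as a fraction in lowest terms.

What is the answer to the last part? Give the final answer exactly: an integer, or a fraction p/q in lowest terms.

Stage 1: 9*(12)^3 - 3*(12)^2 - 4*(12)^1 - 8 = (15552) + (-432) + (-48) + (-8) = 15064; answer 15064
Stage 2: W1 = 15064; d = -21; f(2) = 3*(-19) - 1*(-21) = -36; iterating: f(2)=-36, f(3)=-89, f(4)=-231, f(5)=-604, f(6)=-1581, f(7)=-4139, f(8)=-10836; answer -10836
Stage 3: W2 = -10836; w = -7; cross terms: (6*-33 - 27*-31)=639, (27*12 - -7*-33)=93, (-7*-31 - 6*12)=145; twice the area = |877| = 877; area = 877/2; answer 877/2
Stage 4: W3 = 877/2; threaded value p + q = 879; m = 5; total draws C(12,6) = 924; complement C(7,6) = 7; favorable 924 - 7 = 917; P = 131/132; answer 131/132

131/132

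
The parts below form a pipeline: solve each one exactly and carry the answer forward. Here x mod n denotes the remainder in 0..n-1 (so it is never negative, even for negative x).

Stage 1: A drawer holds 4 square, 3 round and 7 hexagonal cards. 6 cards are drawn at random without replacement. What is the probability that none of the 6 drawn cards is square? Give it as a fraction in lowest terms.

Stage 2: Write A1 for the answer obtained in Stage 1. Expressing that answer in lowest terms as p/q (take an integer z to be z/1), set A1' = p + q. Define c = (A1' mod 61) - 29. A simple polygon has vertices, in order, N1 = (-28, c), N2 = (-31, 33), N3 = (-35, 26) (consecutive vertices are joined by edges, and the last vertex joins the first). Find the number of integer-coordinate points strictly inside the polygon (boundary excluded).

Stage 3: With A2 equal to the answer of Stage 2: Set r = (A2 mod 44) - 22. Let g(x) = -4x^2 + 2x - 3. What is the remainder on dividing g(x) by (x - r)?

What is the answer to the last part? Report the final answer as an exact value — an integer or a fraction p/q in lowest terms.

-135

Stage 1: total draws C(14,6) = 3003; favorable C(10,6) = 210; P = 10/143; answer 10/143
Stage 2: A1 = 10/143; threaded value p + q = 153; c = 2; cross terms: (-28*33 - -31*2)=-862, (-31*26 - -35*33)=349, (-35*2 - -28*26)=658; twice the area = |145| = 145; area = 145/2; boundary points = 1 + 1 + 1 = 3; strictly interior points = area - boundary/2 + 1 = 72; answer 72
Stage 3: A2 = 72; r = 6; remainder = value at the root: -4*(6)^2 + 2*(6)^1 - 3 = (-144) + (12) + (-3) = -135; answer -135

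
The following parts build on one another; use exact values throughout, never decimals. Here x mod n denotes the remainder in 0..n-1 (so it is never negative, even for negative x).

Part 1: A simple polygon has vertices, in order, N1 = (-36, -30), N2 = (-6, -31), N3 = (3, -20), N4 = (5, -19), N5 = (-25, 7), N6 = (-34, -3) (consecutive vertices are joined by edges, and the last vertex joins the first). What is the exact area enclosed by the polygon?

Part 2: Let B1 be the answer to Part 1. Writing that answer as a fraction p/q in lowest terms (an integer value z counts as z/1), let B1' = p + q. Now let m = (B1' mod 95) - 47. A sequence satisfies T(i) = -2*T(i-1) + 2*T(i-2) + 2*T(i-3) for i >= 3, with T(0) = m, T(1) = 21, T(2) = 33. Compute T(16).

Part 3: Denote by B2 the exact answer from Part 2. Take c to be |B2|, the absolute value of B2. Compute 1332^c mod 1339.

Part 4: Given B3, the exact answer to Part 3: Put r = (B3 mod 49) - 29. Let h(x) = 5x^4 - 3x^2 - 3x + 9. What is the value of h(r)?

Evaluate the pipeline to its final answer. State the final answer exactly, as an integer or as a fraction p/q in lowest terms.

49679

Part 1: cross terms: (-36*-31 - -6*-30)=936, (-6*-20 - 3*-31)=213, (3*-19 - 5*-20)=43, (5*7 - -25*-19)=-440, (-25*-3 - -34*7)=313, (-34*-30 - -36*-3)=912; twice the area = |1977| = 1977; area = 1977/2; answer 1977/2
Part 2: B1 = 1977/2; threaded value p + q = 1979; m = 32; T(3) = -2*(33) + 2*(21) + 2*(32) = 40; iterating: T(3)=40, T(4)=28, T(5)=90, T(6)=-44, T(7)=324, T(8)=-556, T(9)=1672, T(10)=-3808, T(11)=9848, T(12)=-23968, T(13)=60016, T(14)=-148272, T(15)=368640, T(16)=-913792; answer -913792
Part 3: B2 = -913792; c = 913792; squarings mod 1339: 1332^1=1332, 1332^2=49, 1332^4=1062, 1332^8=406, 1332^16=139, 1332^32=575, 1332^64=1231, 1332^128=952, 1332^256=1140, 1332^512=770, 1332^1024=1062, 1332^2048=406, 1332^4096=139, 1332^8192=575, 1332^16384=1231, 1332^32768=952, 1332^65536=1140, 1332^131072=770, 1332^262144=1062, 1332^524288=406; 1332^913792 = 1332^128 * 1332^256 * 1332^4096 * 1332^8192 * 1332^16384 * 1332^32768 * 1332^65536 * 1332^262144 * 1332^524288 = 1166 (mod 1339); answer 1166
Part 4: B3 = 1166; r = 10; 5*(10)^4 - 3*(10)^2 - 3*(10)^1 + 9 = (50000) + (-300) + (-30) + (9) = 49679; answer 49679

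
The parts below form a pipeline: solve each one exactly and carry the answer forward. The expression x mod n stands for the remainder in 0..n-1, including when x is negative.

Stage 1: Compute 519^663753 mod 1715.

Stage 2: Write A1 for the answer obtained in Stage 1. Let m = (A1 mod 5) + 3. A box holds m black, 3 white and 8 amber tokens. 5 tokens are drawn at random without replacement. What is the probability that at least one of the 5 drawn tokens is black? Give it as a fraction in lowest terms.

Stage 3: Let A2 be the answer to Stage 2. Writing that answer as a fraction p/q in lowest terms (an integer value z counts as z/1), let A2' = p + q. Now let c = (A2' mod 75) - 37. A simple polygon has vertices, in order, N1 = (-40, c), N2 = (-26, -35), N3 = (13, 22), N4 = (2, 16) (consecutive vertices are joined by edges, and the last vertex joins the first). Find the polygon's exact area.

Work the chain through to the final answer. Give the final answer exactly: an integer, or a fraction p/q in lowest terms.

1667/2

Stage 1: squarings mod 1715: 519^1=519, 519^2=106, 519^4=946, 519^8=1401, 519^16=841, 519^32=701, 519^64=911, 519^128=1576, 519^256=456, 519^512=421, 519^1024=596, 519^2048=211, 519^4096=1646, 519^8192=1331, 519^16384=1681, 519^32768=1156, 519^65536=351, 519^131072=1436, 519^262144=666, 519^524288=1086; 519^663753 = 519^1 * 519^8 * 519^64 * 519^128 * 519^8192 * 519^131072 * 519^524288 = 1639 (mod 1715); answer 1639
Stage 2: A1 = 1639; m = 7; total draws C(18,5) = 8568; complement C(11,5) = 462; favorable 8568 - 462 = 8106; P = 193/204; answer 193/204
Stage 3: A2 = 193/204; threaded value p + q = 397; c = -15; cross terms: (-40*-35 - -26*-15)=1010, (-26*22 - 13*-35)=-117, (13*16 - 2*22)=164, (2*-15 - -40*16)=610; twice the area = |1667| = 1667; area = 1667/2; answer 1667/2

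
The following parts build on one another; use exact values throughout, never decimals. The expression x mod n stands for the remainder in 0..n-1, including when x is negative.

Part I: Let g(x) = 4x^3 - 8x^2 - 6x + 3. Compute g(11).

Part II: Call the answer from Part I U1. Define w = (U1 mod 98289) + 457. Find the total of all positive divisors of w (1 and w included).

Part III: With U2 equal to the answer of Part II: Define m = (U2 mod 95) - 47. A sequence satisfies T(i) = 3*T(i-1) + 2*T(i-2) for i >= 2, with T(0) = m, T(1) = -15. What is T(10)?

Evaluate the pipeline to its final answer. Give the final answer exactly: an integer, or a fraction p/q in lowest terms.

-1060527

Part I: 4*(11)^3 - 8*(11)^2 - 6*(11)^1 + 3 = (5324) + (-968) + (-66) + (3) = 4293; answer 4293
Part II: U1 = 4293; w = 4750; 4750 = 2 * 5^3 * 19; sigma = (1 + 2) * (1 + 5 + 25 + 125) * (1 + 19) = 3 * 156 * 20 = 9360; answer 9360
Part III: U2 = 9360; m = 3; T(2) = 3*(-15) + 2*(3) = -39; iterating: T(2)=-39, T(3)=-147, T(4)=-519, T(5)=-1851, T(6)=-6591, T(7)=-23475, T(8)=-83607, T(9)=-297771, T(10)=-1060527; answer -1060527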